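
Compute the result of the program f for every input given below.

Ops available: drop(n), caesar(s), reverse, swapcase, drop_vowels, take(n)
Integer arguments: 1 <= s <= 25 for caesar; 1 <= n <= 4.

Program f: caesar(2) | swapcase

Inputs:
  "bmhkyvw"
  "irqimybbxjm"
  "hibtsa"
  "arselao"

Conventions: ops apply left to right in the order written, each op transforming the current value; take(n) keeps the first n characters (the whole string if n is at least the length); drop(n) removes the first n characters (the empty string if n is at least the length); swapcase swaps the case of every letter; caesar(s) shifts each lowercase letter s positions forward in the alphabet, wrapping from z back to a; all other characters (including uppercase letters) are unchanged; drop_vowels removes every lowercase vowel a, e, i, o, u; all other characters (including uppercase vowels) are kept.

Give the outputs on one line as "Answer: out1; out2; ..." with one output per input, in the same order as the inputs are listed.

Execution, op by op:
  "bmhkyvw" -> "dojmaxy" -> "DOJMAXY"
  "irqimybbxjm" -> "ktskoaddzlo" -> "KTSKOADDZLO"
  "hibtsa" -> "jkdvuc" -> "JKDVUC"
  "arselao" -> "ctugncq" -> "CTUGNCQ"

"DOJMAXY"; "KTSKOADDZLO"; "JKDVUC"; "CTUGNCQ"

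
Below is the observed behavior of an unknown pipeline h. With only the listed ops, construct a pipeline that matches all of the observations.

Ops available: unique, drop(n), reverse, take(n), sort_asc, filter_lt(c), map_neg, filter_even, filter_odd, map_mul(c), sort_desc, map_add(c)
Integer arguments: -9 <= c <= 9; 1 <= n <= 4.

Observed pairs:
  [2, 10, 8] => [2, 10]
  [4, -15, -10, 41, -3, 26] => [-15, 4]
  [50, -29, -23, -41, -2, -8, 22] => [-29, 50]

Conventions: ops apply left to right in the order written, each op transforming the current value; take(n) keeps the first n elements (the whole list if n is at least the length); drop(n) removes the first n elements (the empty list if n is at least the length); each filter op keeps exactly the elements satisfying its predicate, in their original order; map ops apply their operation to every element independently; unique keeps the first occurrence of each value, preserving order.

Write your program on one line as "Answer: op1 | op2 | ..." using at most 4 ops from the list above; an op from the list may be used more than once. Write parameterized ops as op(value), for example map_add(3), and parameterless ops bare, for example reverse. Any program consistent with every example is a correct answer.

take(2) | sort_desc | sort_asc

Check, running the answer program on each example:
  [2, 10, 8] -> [2, 10] -> [10, 2] -> [2, 10]
  [4, -15, -10, 41, -3, 26] -> [4, -15] -> [4, -15] -> [-15, 4]
  [50, -29, -23, -41, -2, -8, 22] -> [50, -29] -> [50, -29] -> [-29, 50]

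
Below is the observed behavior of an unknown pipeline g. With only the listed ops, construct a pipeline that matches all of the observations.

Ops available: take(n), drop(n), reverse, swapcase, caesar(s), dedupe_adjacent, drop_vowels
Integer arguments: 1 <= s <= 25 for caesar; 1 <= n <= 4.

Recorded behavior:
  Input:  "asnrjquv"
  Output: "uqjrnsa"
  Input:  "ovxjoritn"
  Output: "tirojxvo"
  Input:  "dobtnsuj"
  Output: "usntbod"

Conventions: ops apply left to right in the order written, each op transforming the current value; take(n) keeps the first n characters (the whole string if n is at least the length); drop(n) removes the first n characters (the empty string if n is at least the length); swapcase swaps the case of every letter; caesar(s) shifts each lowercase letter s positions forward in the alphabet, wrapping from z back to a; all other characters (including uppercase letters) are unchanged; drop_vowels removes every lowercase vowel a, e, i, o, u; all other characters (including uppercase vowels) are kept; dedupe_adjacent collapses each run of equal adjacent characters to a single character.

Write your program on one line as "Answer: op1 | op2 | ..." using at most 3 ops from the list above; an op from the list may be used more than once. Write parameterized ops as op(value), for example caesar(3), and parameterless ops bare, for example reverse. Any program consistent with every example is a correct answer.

reverse | drop(1)

Check, running the answer program on each example:
  "asnrjquv" -> "vuqjrnsa" -> "uqjrnsa"
  "ovxjoritn" -> "ntirojxvo" -> "tirojxvo"
  "dobtnsuj" -> "jusntbod" -> "usntbod"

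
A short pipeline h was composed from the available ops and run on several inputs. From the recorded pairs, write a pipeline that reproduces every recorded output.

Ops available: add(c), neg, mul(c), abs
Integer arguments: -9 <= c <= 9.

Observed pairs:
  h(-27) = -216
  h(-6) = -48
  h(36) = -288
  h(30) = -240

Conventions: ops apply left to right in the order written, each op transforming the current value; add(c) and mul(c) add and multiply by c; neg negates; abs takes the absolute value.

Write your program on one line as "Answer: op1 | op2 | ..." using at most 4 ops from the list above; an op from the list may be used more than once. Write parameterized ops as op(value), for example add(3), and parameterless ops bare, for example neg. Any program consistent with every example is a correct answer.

abs | mul(8) | neg

Check, running the answer program on each example:
  -27 -> 27 -> 216 -> -216
  -6 -> 6 -> 48 -> -48
  36 -> 36 -> 288 -> -288
  30 -> 30 -> 240 -> -240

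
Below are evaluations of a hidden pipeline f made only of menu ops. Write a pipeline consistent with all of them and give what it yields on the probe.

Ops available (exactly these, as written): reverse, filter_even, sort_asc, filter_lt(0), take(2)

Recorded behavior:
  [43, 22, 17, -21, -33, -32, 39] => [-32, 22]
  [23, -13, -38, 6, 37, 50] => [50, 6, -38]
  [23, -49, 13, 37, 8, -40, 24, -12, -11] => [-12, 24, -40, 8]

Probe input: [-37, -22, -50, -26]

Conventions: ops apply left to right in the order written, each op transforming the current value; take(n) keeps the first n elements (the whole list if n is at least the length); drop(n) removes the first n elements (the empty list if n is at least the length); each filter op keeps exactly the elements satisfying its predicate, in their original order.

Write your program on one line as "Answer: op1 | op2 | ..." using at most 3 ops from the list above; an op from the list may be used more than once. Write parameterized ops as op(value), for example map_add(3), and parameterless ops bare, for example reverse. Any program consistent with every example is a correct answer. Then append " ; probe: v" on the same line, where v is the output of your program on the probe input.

reverse | filter_even ; probe: [-26, -50, -22]

Check, running the answer program on each example:
  [43, 22, 17, -21, -33, -32, 39] -> [39, -32, -33, -21, 17, 22, 43] -> [-32, 22]
  [23, -13, -38, 6, 37, 50] -> [50, 37, 6, -38, -13, 23] -> [50, 6, -38]
  [23, -49, 13, 37, 8, -40, 24, -12, -11] -> [-11, -12, 24, -40, 8, 37, 13, -49, 23] -> [-12, 24, -40, 8]
  probe: [-37, -22, -50, -26] -> [-26, -50, -22, -37] -> [-26, -50, -22]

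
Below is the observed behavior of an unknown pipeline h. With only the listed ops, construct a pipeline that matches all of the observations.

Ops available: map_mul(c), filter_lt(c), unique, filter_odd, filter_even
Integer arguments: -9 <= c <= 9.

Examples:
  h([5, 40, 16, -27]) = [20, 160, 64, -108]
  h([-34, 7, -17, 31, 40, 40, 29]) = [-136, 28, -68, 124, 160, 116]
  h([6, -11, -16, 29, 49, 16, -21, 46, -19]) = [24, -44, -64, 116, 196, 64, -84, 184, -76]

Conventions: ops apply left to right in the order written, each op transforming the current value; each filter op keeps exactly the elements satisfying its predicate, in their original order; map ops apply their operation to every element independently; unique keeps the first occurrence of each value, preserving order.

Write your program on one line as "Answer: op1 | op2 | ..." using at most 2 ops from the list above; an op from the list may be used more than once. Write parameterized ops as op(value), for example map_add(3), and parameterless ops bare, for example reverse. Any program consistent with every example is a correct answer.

unique | map_mul(4)

Check, running the answer program on each example:
  [5, 40, 16, -27] -> [5, 40, 16, -27] -> [20, 160, 64, -108]
  [-34, 7, -17, 31, 40, 40, 29] -> [-34, 7, -17, 31, 40, 29] -> [-136, 28, -68, 124, 160, 116]
  [6, -11, -16, 29, 49, 16, -21, 46, -19] -> [6, -11, -16, 29, 49, 16, -21, 46, -19] -> [24, -44, -64, 116, 196, 64, -84, 184, -76]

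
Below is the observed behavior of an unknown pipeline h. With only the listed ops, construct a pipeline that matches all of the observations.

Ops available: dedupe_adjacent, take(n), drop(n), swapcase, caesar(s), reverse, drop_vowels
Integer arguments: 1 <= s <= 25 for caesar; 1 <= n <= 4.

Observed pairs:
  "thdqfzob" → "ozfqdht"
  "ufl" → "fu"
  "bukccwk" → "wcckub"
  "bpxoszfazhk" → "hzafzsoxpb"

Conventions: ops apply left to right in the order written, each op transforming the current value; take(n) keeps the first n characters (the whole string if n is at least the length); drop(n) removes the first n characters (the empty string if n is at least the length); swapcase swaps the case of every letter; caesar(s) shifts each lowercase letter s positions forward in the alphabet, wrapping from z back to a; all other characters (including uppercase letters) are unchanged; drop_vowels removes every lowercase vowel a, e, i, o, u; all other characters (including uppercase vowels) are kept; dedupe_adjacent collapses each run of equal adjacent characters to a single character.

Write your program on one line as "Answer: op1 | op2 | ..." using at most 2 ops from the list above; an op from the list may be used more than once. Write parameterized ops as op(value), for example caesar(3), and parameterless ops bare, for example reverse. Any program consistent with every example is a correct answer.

reverse | drop(1)

Check, running the answer program on each example:
  "thdqfzob" -> "bozfqdht" -> "ozfqdht"
  "ufl" -> "lfu" -> "fu"
  "bukccwk" -> "kwcckub" -> "wcckub"
  "bpxoszfazhk" -> "khzafzsoxpb" -> "hzafzsoxpb"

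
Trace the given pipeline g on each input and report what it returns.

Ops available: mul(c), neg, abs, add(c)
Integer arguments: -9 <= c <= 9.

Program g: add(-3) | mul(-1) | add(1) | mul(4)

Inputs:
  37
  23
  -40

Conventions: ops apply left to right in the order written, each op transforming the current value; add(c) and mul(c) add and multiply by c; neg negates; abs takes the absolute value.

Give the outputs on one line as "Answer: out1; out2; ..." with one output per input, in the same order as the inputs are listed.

-132; -76; 176

Execution, op by op:
  37 -> 34 -> -34 -> -33 -> -132
  23 -> 20 -> -20 -> -19 -> -76
  -40 -> -43 -> 43 -> 44 -> 176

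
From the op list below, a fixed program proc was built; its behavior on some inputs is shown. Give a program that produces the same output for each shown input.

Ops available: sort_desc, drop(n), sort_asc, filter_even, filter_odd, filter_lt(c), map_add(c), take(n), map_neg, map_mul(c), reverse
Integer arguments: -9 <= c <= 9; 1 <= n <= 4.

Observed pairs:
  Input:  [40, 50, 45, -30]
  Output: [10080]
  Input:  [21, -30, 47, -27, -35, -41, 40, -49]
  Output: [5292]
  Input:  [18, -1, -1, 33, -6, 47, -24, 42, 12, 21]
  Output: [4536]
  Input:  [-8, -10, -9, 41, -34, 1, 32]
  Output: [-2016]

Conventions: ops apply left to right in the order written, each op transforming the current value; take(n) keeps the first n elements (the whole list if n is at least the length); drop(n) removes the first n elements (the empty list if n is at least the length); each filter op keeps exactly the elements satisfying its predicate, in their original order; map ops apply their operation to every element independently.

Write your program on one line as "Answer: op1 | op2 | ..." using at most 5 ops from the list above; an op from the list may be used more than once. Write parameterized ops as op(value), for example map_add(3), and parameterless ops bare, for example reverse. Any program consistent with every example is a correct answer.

map_mul(-4) | map_mul(7) | map_mul(9) | take(1) | map_neg

Check, running the answer program on each example:
  [40, 50, 45, -30] -> [-160, -200, -180, 120] -> [-1120, -1400, -1260, 840] -> [-10080, -12600, -11340, 7560] -> [-10080] -> [10080]
  [21, -30, 47, -27, -35, -41, 40, -49] -> [-84, 120, -188, 108, 140, 164, -160, 196] -> [-588, 840, -1316, 756, 980, 1148, -1120, 1372] -> [-5292, 7560, -11844, 6804, 8820, 10332, -10080, 12348] -> [-5292] -> [5292]
  [18, -1, -1, 33, -6, 47, -24, 42, 12, 21] -> [-72, 4, 4, -132, 24, -188, 96, -168, -48, -84] -> [-504, 28, 28, -924, 168, -1316, 672, -1176, -336, -588] -> [-4536, 252, 252, -8316, 1512, -11844, 6048, -10584, -3024, -5292] -> [-4536] -> [4536]
  [-8, -10, -9, 41, -34, 1, 32] -> [32, 40, 36, -164, 136, -4, -128] -> [224, 280, 252, -1148, 952, -28, -896] -> [2016, 2520, 2268, -10332, 8568, -252, -8064] -> [2016] -> [-2016]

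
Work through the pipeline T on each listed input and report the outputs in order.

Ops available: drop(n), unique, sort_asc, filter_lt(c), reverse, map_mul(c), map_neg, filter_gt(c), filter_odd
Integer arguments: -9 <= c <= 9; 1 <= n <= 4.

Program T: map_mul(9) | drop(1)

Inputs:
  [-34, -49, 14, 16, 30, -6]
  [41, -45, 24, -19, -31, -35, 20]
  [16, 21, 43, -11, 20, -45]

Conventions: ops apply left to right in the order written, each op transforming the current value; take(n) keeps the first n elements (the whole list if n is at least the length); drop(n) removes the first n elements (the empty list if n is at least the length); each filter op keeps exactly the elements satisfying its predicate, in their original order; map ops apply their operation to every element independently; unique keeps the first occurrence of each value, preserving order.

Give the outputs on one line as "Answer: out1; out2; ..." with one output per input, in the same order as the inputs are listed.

Execution, op by op:
  [-34, -49, 14, 16, 30, -6] -> [-306, -441, 126, 144, 270, -54] -> [-441, 126, 144, 270, -54]
  [41, -45, 24, -19, -31, -35, 20] -> [369, -405, 216, -171, -279, -315, 180] -> [-405, 216, -171, -279, -315, 180]
  [16, 21, 43, -11, 20, -45] -> [144, 189, 387, -99, 180, -405] -> [189, 387, -99, 180, -405]

[-441, 126, 144, 270, -54]; [-405, 216, -171, -279, -315, 180]; [189, 387, -99, 180, -405]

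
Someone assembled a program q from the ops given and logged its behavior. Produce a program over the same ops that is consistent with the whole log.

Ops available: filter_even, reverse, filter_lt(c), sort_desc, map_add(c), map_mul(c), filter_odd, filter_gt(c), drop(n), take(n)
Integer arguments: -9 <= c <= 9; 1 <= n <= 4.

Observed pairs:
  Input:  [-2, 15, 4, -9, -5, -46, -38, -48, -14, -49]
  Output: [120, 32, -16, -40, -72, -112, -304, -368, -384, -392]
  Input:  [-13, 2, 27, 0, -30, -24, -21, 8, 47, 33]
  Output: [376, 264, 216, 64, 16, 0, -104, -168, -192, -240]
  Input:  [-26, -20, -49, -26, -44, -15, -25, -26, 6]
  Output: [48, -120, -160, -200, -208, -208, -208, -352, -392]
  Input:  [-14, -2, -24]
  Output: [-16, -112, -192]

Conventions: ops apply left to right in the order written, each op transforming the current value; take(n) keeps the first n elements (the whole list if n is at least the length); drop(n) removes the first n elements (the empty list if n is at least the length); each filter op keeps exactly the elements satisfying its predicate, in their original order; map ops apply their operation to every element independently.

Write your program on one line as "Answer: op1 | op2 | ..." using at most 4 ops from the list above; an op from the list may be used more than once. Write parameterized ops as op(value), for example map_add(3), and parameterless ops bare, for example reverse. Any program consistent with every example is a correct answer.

sort_desc | reverse | map_mul(8) | sort_desc

Check, running the answer program on each example:
  [-2, 15, 4, -9, -5, -46, -38, -48, -14, -49] -> [15, 4, -2, -5, -9, -14, -38, -46, -48, -49] -> [-49, -48, -46, -38, -14, -9, -5, -2, 4, 15] -> [-392, -384, -368, -304, -112, -72, -40, -16, 32, 120] -> [120, 32, -16, -40, -72, -112, -304, -368, -384, -392]
  [-13, 2, 27, 0, -30, -24, -21, 8, 47, 33] -> [47, 33, 27, 8, 2, 0, -13, -21, -24, -30] -> [-30, -24, -21, -13, 0, 2, 8, 27, 33, 47] -> [-240, -192, -168, -104, 0, 16, 64, 216, 264, 376] -> [376, 264, 216, 64, 16, 0, -104, -168, -192, -240]
  [-26, -20, -49, -26, -44, -15, -25, -26, 6] -> [6, -15, -20, -25, -26, -26, -26, -44, -49] -> [-49, -44, -26, -26, -26, -25, -20, -15, 6] -> [-392, -352, -208, -208, -208, -200, -160, -120, 48] -> [48, -120, -160, -200, -208, -208, -208, -352, -392]
  [-14, -2, -24] -> [-2, -14, -24] -> [-24, -14, -2] -> [-192, -112, -16] -> [-16, -112, -192]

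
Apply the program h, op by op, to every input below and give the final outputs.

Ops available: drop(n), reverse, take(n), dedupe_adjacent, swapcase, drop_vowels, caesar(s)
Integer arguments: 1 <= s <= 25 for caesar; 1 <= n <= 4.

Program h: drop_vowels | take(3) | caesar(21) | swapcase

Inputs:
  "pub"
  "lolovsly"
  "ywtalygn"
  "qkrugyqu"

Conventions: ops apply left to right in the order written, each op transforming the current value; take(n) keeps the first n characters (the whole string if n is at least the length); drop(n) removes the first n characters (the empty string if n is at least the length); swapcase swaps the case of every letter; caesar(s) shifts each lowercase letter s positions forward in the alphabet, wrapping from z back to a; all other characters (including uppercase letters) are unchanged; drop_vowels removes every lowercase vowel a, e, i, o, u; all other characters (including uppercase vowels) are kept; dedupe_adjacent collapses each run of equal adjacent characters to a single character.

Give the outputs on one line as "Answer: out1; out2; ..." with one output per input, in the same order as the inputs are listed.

"KW"; "GGQ"; "TRO"; "LFM"

Execution, op by op:
  "pub" -> "pb" -> "pb" -> "kw" -> "KW"
  "lolovsly" -> "llvsly" -> "llv" -> "ggq" -> "GGQ"
  "ywtalygn" -> "ywtlygn" -> "ywt" -> "tro" -> "TRO"
  "qkrugyqu" -> "qkrgyq" -> "qkr" -> "lfm" -> "LFM"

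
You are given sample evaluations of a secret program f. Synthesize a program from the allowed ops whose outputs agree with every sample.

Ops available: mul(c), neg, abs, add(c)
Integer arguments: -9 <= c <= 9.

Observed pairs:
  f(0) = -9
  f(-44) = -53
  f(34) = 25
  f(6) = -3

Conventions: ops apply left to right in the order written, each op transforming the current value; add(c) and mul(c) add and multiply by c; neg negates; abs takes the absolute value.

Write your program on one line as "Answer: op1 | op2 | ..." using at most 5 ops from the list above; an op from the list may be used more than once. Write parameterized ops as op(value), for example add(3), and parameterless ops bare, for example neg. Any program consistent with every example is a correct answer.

add(-2) | neg | add(7) | neg

Check, running the answer program on each example:
  0 -> -2 -> 2 -> 9 -> -9
  -44 -> -46 -> 46 -> 53 -> -53
  34 -> 32 -> -32 -> -25 -> 25
  6 -> 4 -> -4 -> 3 -> -3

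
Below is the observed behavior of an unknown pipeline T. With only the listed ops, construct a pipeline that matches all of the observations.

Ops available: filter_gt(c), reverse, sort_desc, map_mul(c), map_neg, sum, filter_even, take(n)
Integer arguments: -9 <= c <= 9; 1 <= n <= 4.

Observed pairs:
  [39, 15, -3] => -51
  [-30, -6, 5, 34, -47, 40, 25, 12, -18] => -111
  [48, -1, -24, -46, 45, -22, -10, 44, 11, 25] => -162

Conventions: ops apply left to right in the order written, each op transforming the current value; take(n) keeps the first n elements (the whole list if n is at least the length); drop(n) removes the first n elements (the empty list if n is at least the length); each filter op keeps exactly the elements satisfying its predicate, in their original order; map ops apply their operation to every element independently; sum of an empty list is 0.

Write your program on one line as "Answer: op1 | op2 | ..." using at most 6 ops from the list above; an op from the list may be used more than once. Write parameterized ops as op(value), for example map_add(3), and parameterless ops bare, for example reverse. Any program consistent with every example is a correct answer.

sort_desc | take(4) | map_neg | sort_desc | sum

Check, running the answer program on each example:
  [39, 15, -3] -> [39, 15, -3] -> [39, 15, -3] -> [-39, -15, 3] -> [3, -15, -39] -> -51
  [-30, -6, 5, 34, -47, 40, 25, 12, -18] -> [40, 34, 25, 12, 5, -6, -18, -30, -47] -> [40, 34, 25, 12] -> [-40, -34, -25, -12] -> [-12, -25, -34, -40] -> -111
  [48, -1, -24, -46, 45, -22, -10, 44, 11, 25] -> [48, 45, 44, 25, 11, -1, -10, -22, -24, -46] -> [48, 45, 44, 25] -> [-48, -45, -44, -25] -> [-25, -44, -45, -48] -> -162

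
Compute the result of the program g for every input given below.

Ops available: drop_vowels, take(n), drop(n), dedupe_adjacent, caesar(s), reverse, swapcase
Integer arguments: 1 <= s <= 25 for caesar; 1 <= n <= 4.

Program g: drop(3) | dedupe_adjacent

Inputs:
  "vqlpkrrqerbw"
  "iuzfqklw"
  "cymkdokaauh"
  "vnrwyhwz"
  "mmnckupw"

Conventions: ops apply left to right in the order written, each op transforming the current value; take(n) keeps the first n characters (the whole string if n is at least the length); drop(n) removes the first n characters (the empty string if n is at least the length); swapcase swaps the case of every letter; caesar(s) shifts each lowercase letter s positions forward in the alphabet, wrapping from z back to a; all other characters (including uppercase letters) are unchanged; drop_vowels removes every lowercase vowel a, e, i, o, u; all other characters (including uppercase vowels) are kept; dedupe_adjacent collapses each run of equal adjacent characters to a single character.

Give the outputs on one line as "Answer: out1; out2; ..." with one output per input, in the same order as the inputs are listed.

"pkrqerbw"; "fqklw"; "kdokauh"; "wyhwz"; "ckupw"

Execution, op by op:
  "vqlpkrrqerbw" -> "pkrrqerbw" -> "pkrqerbw"
  "iuzfqklw" -> "fqklw" -> "fqklw"
  "cymkdokaauh" -> "kdokaauh" -> "kdokauh"
  "vnrwyhwz" -> "wyhwz" -> "wyhwz"
  "mmnckupw" -> "ckupw" -> "ckupw"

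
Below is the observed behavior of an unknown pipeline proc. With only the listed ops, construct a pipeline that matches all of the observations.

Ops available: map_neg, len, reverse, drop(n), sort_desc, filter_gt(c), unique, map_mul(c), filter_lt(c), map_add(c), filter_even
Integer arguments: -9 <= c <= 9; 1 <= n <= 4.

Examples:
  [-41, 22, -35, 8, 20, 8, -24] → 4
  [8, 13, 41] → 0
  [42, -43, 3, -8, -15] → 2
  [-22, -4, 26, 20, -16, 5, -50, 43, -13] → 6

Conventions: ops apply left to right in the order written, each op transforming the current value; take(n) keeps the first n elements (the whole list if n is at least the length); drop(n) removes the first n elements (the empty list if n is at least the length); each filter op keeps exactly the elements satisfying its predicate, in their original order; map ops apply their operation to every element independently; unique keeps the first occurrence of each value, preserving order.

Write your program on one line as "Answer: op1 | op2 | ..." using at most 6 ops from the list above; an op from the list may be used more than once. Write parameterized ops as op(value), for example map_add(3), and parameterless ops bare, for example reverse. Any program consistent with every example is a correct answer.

map_neg | sort_desc | reverse | drop(3) | map_neg | len

Check, running the answer program on each example:
  [-41, 22, -35, 8, 20, 8, -24] -> [41, -22, 35, -8, -20, -8, 24] -> [41, 35, 24, -8, -8, -20, -22] -> [-22, -20, -8, -8, 24, 35, 41] -> [-8, 24, 35, 41] -> [8, -24, -35, -41] -> 4
  [8, 13, 41] -> [-8, -13, -41] -> [-8, -13, -41] -> [-41, -13, -8] -> [] -> [] -> 0
  [42, -43, 3, -8, -15] -> [-42, 43, -3, 8, 15] -> [43, 15, 8, -3, -42] -> [-42, -3, 8, 15, 43] -> [15, 43] -> [-15, -43] -> 2
  [-22, -4, 26, 20, -16, 5, -50, 43, -13] -> [22, 4, -26, -20, 16, -5, 50, -43, 13] -> [50, 22, 16, 13, 4, -5, -20, -26, -43] -> [-43, -26, -20, -5, 4, 13, 16, 22, 50] -> [-5, 4, 13, 16, 22, 50] -> [5, -4, -13, -16, -22, -50] -> 6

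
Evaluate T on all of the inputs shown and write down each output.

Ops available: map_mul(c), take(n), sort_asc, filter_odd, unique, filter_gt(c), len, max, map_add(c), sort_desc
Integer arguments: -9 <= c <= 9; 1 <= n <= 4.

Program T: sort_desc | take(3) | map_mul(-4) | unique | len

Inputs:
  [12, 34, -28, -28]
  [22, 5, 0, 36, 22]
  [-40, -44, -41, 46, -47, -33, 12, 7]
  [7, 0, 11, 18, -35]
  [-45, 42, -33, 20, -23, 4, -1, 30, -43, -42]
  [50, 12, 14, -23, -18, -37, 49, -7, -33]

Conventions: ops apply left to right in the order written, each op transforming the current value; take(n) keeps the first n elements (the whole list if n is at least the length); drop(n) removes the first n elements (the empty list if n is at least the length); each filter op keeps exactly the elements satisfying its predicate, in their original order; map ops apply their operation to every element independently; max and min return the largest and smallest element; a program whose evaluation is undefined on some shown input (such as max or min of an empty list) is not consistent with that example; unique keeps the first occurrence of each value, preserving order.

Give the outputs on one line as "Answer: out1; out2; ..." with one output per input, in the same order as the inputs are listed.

Execution, op by op:
  [12, 34, -28, -28] -> [34, 12, -28, -28] -> [34, 12, -28] -> [-136, -48, 112] -> [-136, -48, 112] -> 3
  [22, 5, 0, 36, 22] -> [36, 22, 22, 5, 0] -> [36, 22, 22] -> [-144, -88, -88] -> [-144, -88] -> 2
  [-40, -44, -41, 46, -47, -33, 12, 7] -> [46, 12, 7, -33, -40, -41, -44, -47] -> [46, 12, 7] -> [-184, -48, -28] -> [-184, -48, -28] -> 3
  [7, 0, 11, 18, -35] -> [18, 11, 7, 0, -35] -> [18, 11, 7] -> [-72, -44, -28] -> [-72, -44, -28] -> 3
  [-45, 42, -33, 20, -23, 4, -1, 30, -43, -42] -> [42, 30, 20, 4, -1, -23, -33, -42, -43, -45] -> [42, 30, 20] -> [-168, -120, -80] -> [-168, -120, -80] -> 3
  [50, 12, 14, -23, -18, -37, 49, -7, -33] -> [50, 49, 14, 12, -7, -18, -23, -33, -37] -> [50, 49, 14] -> [-200, -196, -56] -> [-200, -196, -56] -> 3

3; 2; 3; 3; 3; 3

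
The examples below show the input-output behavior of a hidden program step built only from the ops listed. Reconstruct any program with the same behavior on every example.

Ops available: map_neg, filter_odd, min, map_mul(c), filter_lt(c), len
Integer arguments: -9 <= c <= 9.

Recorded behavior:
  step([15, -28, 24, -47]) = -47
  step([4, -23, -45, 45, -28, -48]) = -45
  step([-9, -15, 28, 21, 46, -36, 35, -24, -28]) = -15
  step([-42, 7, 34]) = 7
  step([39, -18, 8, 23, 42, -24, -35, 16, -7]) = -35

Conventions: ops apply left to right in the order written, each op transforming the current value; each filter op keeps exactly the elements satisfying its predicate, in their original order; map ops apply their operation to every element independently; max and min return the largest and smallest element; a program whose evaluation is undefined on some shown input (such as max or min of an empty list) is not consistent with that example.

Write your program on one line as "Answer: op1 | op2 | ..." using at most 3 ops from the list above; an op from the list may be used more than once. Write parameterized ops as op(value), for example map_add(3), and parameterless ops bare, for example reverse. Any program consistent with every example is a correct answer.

filter_odd | min

Check, running the answer program on each example:
  [15, -28, 24, -47] -> [15, -47] -> -47
  [4, -23, -45, 45, -28, -48] -> [-23, -45, 45] -> -45
  [-9, -15, 28, 21, 46, -36, 35, -24, -28] -> [-9, -15, 21, 35] -> -15
  [-42, 7, 34] -> [7] -> 7
  [39, -18, 8, 23, 42, -24, -35, 16, -7] -> [39, 23, -35, -7] -> -35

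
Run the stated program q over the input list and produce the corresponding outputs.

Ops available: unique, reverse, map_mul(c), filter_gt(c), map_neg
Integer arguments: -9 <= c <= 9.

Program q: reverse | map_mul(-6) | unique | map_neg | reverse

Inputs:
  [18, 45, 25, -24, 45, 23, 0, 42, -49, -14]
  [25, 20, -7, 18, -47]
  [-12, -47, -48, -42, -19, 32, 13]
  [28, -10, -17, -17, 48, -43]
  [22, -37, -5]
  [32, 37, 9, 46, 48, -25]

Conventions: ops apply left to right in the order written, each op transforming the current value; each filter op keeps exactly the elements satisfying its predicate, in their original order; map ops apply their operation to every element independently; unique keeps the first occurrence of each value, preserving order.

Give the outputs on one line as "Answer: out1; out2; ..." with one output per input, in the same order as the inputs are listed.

[108, 150, -144, 270, 138, 0, 252, -294, -84]; [150, 120, -42, 108, -282]; [-72, -282, -288, -252, -114, 192, 78]; [168, -60, -102, 288, -258]; [132, -222, -30]; [192, 222, 54, 276, 288, -150]

Execution, op by op:
  [18, 45, 25, -24, 45, 23, 0, 42, -49, -14] -> [-14, -49, 42, 0, 23, 45, -24, 25, 45, 18] -> [84, 294, -252, 0, -138, -270, 144, -150, -270, -108] -> [84, 294, -252, 0, -138, -270, 144, -150, -108] -> [-84, -294, 252, 0, 138, 270, -144, 150, 108] -> [108, 150, -144, 270, 138, 0, 252, -294, -84]
  [25, 20, -7, 18, -47] -> [-47, 18, -7, 20, 25] -> [282, -108, 42, -120, -150] -> [282, -108, 42, -120, -150] -> [-282, 108, -42, 120, 150] -> [150, 120, -42, 108, -282]
  [-12, -47, -48, -42, -19, 32, 13] -> [13, 32, -19, -42, -48, -47, -12] -> [-78, -192, 114, 252, 288, 282, 72] -> [-78, -192, 114, 252, 288, 282, 72] -> [78, 192, -114, -252, -288, -282, -72] -> [-72, -282, -288, -252, -114, 192, 78]
  [28, -10, -17, -17, 48, -43] -> [-43, 48, -17, -17, -10, 28] -> [258, -288, 102, 102, 60, -168] -> [258, -288, 102, 60, -168] -> [-258, 288, -102, -60, 168] -> [168, -60, -102, 288, -258]
  [22, -37, -5] -> [-5, -37, 22] -> [30, 222, -132] -> [30, 222, -132] -> [-30, -222, 132] -> [132, -222, -30]
  [32, 37, 9, 46, 48, -25] -> [-25, 48, 46, 9, 37, 32] -> [150, -288, -276, -54, -222, -192] -> [150, -288, -276, -54, -222, -192] -> [-150, 288, 276, 54, 222, 192] -> [192, 222, 54, 276, 288, -150]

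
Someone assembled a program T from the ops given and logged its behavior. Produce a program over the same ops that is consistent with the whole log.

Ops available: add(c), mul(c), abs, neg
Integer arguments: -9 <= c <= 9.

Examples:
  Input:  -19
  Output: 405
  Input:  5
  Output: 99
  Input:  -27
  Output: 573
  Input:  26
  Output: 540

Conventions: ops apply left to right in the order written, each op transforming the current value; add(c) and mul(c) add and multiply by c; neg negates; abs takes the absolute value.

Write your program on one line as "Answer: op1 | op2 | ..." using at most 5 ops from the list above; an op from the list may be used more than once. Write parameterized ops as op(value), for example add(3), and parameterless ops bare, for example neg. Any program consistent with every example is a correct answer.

mul(7) | add(-2) | mul(-3) | abs

Check, running the answer program on each example:
  -19 -> -133 -> -135 -> 405 -> 405
  5 -> 35 -> 33 -> -99 -> 99
  -27 -> -189 -> -191 -> 573 -> 573
  26 -> 182 -> 180 -> -540 -> 540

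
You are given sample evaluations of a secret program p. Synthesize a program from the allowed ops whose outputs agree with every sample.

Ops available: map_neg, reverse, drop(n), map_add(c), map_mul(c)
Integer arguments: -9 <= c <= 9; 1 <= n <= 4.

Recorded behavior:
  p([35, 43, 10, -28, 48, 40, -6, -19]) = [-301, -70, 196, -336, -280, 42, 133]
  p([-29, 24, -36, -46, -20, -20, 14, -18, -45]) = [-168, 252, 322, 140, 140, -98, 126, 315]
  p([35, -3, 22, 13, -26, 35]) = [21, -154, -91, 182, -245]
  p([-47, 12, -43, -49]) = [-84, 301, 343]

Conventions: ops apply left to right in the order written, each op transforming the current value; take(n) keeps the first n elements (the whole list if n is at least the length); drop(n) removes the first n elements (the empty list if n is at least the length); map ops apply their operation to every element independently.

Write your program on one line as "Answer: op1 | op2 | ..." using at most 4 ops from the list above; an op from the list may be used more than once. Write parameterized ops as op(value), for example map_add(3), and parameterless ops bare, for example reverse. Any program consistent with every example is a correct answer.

drop(1) | map_mul(7) | map_neg

Check, running the answer program on each example:
  [35, 43, 10, -28, 48, 40, -6, -19] -> [43, 10, -28, 48, 40, -6, -19] -> [301, 70, -196, 336, 280, -42, -133] -> [-301, -70, 196, -336, -280, 42, 133]
  [-29, 24, -36, -46, -20, -20, 14, -18, -45] -> [24, -36, -46, -20, -20, 14, -18, -45] -> [168, -252, -322, -140, -140, 98, -126, -315] -> [-168, 252, 322, 140, 140, -98, 126, 315]
  [35, -3, 22, 13, -26, 35] -> [-3, 22, 13, -26, 35] -> [-21, 154, 91, -182, 245] -> [21, -154, -91, 182, -245]
  [-47, 12, -43, -49] -> [12, -43, -49] -> [84, -301, -343] -> [-84, 301, 343]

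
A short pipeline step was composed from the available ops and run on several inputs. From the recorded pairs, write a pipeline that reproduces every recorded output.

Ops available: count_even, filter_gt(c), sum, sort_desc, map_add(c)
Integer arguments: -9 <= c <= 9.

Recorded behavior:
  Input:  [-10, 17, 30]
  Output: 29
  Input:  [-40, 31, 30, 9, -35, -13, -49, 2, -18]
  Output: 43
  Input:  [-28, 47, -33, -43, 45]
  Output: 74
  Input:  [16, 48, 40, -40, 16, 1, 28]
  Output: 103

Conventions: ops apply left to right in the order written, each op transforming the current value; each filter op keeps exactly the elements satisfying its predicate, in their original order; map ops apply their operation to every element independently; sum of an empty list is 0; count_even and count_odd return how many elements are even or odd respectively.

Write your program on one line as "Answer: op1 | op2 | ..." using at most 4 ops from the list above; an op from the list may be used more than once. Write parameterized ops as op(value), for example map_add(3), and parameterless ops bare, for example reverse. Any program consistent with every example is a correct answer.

map_add(-9) | sort_desc | filter_gt(-1) | sum

Check, running the answer program on each example:
  [-10, 17, 30] -> [-19, 8, 21] -> [21, 8, -19] -> [21, 8] -> 29
  [-40, 31, 30, 9, -35, -13, -49, 2, -18] -> [-49, 22, 21, 0, -44, -22, -58, -7, -27] -> [22, 21, 0, -7, -22, -27, -44, -49, -58] -> [22, 21, 0] -> 43
  [-28, 47, -33, -43, 45] -> [-37, 38, -42, -52, 36] -> [38, 36, -37, -42, -52] -> [38, 36] -> 74
  [16, 48, 40, -40, 16, 1, 28] -> [7, 39, 31, -49, 7, -8, 19] -> [39, 31, 19, 7, 7, -8, -49] -> [39, 31, 19, 7, 7] -> 103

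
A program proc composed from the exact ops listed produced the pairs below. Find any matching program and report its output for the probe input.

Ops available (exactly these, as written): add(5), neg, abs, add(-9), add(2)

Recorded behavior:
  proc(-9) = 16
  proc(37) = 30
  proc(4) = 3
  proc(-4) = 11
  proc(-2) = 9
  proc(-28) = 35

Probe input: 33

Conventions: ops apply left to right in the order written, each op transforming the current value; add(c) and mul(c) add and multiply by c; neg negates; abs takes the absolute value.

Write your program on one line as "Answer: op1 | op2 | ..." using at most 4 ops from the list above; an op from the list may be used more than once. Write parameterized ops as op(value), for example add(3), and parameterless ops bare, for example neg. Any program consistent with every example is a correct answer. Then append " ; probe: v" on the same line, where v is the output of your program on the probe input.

add(-9) | add(2) | abs ; probe: 26

Check, running the answer program on each example:
  -9 -> -18 -> -16 -> 16
  37 -> 28 -> 30 -> 30
  4 -> -5 -> -3 -> 3
  -4 -> -13 -> -11 -> 11
  -2 -> -11 -> -9 -> 9
  -28 -> -37 -> -35 -> 35
  probe: 33 -> 24 -> 26 -> 26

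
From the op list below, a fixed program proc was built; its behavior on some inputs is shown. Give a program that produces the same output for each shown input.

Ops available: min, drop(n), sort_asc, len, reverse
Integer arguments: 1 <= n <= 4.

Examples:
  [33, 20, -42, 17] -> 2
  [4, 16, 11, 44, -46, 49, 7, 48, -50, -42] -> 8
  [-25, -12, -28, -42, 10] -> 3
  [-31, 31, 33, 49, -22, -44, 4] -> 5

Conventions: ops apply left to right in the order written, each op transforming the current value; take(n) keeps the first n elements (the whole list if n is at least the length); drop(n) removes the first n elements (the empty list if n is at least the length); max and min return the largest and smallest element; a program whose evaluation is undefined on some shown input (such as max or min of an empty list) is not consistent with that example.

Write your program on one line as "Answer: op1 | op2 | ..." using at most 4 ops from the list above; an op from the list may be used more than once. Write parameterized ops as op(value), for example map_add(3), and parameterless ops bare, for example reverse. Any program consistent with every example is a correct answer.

reverse | drop(2) | len

Check, running the answer program on each example:
  [33, 20, -42, 17] -> [17, -42, 20, 33] -> [20, 33] -> 2
  [4, 16, 11, 44, -46, 49, 7, 48, -50, -42] -> [-42, -50, 48, 7, 49, -46, 44, 11, 16, 4] -> [48, 7, 49, -46, 44, 11, 16, 4] -> 8
  [-25, -12, -28, -42, 10] -> [10, -42, -28, -12, -25] -> [-28, -12, -25] -> 3
  [-31, 31, 33, 49, -22, -44, 4] -> [4, -44, -22, 49, 33, 31, -31] -> [-22, 49, 33, 31, -31] -> 5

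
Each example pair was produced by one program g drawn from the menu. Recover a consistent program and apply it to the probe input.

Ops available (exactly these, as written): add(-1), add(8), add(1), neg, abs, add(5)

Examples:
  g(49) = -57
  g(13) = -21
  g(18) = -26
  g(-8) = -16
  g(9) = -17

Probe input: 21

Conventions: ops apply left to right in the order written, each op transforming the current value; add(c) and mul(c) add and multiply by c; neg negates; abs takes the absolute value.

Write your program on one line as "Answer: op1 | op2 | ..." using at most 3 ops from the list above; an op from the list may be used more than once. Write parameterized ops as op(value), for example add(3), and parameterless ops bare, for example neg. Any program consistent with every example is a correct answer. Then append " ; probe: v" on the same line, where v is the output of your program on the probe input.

abs | add(8) | neg ; probe: -29

Check, running the answer program on each example:
  49 -> 49 -> 57 -> -57
  13 -> 13 -> 21 -> -21
  18 -> 18 -> 26 -> -26
  -8 -> 8 -> 16 -> -16
  9 -> 9 -> 17 -> -17
  probe: 21 -> 21 -> 29 -> -29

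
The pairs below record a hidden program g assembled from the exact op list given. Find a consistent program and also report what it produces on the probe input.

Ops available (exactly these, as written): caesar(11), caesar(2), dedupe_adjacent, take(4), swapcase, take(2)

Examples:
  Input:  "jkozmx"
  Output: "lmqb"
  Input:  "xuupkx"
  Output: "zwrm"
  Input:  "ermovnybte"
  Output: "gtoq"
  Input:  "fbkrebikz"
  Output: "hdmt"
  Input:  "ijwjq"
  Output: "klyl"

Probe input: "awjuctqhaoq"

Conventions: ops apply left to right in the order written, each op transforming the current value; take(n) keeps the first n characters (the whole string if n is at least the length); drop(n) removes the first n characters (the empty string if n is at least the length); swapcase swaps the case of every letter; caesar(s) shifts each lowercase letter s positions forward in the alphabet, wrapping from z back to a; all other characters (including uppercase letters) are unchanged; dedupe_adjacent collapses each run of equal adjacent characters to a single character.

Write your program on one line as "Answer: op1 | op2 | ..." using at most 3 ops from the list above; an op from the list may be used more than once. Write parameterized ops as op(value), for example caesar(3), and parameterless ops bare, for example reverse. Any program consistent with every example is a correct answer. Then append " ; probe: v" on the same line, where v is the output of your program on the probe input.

dedupe_adjacent | caesar(2) | take(4) ; probe: "cylw"

Check, running the answer program on each example:
  "jkozmx" -> "jkozmx" -> "lmqboz" -> "lmqb"
  "xuupkx" -> "xupkx" -> "zwrmz" -> "zwrm"
  "ermovnybte" -> "ermovnybte" -> "gtoqxpadvg" -> "gtoq"
  "fbkrebikz" -> "fbkrebikz" -> "hdmtgdkmb" -> "hdmt"
  "ijwjq" -> "ijwjq" -> "klyls" -> "klyl"
  probe: "awjuctqhaoq" -> "awjuctqhaoq" -> "cylwevsjcqs" -> "cylw"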